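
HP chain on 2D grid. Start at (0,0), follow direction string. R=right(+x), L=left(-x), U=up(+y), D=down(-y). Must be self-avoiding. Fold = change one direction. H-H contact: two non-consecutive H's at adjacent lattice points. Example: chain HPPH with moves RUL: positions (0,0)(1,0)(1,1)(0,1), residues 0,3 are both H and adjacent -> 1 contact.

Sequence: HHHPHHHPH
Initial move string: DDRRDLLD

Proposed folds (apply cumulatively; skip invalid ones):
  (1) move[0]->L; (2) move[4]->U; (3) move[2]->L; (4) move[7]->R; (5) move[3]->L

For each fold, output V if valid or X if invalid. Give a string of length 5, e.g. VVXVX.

Initial: DDRRDLLD -> [(0, 0), (0, -1), (0, -2), (1, -2), (2, -2), (2, -3), (1, -3), (0, -3), (0, -4)]
Fold 1: move[0]->L => LDRRDLLD VALID
Fold 2: move[4]->U => LDRRULLD INVALID (collision), skipped
Fold 3: move[2]->L => LDLRDLLD INVALID (collision), skipped
Fold 4: move[7]->R => LDRRDLLR INVALID (collision), skipped
Fold 5: move[3]->L => LDRLDLLD INVALID (collision), skipped

Answer: VXXXX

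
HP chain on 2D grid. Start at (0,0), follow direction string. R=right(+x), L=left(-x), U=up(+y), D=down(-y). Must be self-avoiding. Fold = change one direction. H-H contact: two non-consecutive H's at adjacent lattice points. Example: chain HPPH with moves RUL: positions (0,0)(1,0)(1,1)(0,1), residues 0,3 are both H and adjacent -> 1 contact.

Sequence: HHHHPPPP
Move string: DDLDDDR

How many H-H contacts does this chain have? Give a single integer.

Positions: [(0, 0), (0, -1), (0, -2), (-1, -2), (-1, -3), (-1, -4), (-1, -5), (0, -5)]
No H-H contacts found.

Answer: 0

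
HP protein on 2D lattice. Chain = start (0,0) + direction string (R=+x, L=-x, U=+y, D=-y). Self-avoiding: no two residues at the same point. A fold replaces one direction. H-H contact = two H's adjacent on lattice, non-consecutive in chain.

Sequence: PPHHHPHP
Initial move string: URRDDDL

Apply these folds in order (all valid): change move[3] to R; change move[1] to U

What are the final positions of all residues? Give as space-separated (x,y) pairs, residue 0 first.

Answer: (0,0) (0,1) (0,2) (1,2) (2,2) (2,1) (2,0) (1,0)

Derivation:
Initial moves: URRDDDL
Fold: move[3]->R => URRRDDL (positions: [(0, 0), (0, 1), (1, 1), (2, 1), (3, 1), (3, 0), (3, -1), (2, -1)])
Fold: move[1]->U => UURRDDL (positions: [(0, 0), (0, 1), (0, 2), (1, 2), (2, 2), (2, 1), (2, 0), (1, 0)])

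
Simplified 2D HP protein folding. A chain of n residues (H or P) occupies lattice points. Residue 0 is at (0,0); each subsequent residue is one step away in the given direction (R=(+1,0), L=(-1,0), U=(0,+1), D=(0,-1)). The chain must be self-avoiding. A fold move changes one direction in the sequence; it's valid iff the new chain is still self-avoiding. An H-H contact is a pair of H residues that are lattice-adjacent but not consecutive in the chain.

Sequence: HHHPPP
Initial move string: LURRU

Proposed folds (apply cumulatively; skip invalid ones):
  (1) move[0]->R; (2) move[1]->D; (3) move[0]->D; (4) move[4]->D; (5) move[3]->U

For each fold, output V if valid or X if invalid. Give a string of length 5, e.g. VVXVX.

Answer: VVVVX

Derivation:
Initial: LURRU -> [(0, 0), (-1, 0), (-1, 1), (0, 1), (1, 1), (1, 2)]
Fold 1: move[0]->R => RURRU VALID
Fold 2: move[1]->D => RDRRU VALID
Fold 3: move[0]->D => DDRRU VALID
Fold 4: move[4]->D => DDRRD VALID
Fold 5: move[3]->U => DDRUD INVALID (collision), skipped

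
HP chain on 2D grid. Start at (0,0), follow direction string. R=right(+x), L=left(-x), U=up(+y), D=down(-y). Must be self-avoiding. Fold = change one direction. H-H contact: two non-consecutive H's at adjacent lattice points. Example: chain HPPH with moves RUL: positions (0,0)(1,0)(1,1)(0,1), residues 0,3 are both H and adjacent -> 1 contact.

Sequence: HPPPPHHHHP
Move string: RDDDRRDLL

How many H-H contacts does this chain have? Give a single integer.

Positions: [(0, 0), (1, 0), (1, -1), (1, -2), (1, -3), (2, -3), (3, -3), (3, -4), (2, -4), (1, -4)]
H-H contact: residue 5 @(2,-3) - residue 8 @(2, -4)

Answer: 1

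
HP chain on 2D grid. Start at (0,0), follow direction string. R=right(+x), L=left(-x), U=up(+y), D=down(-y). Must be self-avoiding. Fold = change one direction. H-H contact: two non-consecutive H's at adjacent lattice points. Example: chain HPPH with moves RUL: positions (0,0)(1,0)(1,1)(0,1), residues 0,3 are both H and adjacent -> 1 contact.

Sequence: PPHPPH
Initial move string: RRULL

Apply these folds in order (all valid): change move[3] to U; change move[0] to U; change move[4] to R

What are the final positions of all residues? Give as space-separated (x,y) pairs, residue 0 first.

Answer: (0,0) (0,1) (1,1) (1,2) (1,3) (2,3)

Derivation:
Initial moves: RRULL
Fold: move[3]->U => RRUUL (positions: [(0, 0), (1, 0), (2, 0), (2, 1), (2, 2), (1, 2)])
Fold: move[0]->U => URUUL (positions: [(0, 0), (0, 1), (1, 1), (1, 2), (1, 3), (0, 3)])
Fold: move[4]->R => URUUR (positions: [(0, 0), (0, 1), (1, 1), (1, 2), (1, 3), (2, 3)])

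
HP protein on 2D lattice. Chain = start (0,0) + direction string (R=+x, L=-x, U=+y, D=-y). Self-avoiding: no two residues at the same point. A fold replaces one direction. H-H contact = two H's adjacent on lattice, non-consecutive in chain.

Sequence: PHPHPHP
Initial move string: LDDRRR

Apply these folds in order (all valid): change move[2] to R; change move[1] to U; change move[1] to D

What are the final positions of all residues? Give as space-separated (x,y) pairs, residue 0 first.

Initial moves: LDDRRR
Fold: move[2]->R => LDRRRR (positions: [(0, 0), (-1, 0), (-1, -1), (0, -1), (1, -1), (2, -1), (3, -1)])
Fold: move[1]->U => LURRRR (positions: [(0, 0), (-1, 0), (-1, 1), (0, 1), (1, 1), (2, 1), (3, 1)])
Fold: move[1]->D => LDRRRR (positions: [(0, 0), (-1, 0), (-1, -1), (0, -1), (1, -1), (2, -1), (3, -1)])

Answer: (0,0) (-1,0) (-1,-1) (0,-1) (1,-1) (2,-1) (3,-1)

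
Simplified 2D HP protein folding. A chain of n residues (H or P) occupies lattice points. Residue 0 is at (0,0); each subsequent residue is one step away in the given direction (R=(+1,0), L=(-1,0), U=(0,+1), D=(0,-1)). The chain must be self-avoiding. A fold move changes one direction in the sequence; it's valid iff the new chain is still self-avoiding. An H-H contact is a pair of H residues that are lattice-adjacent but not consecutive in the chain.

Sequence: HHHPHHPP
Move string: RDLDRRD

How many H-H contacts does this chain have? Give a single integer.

Answer: 1

Derivation:
Positions: [(0, 0), (1, 0), (1, -1), (0, -1), (0, -2), (1, -2), (2, -2), (2, -3)]
H-H contact: residue 2 @(1,-1) - residue 5 @(1, -2)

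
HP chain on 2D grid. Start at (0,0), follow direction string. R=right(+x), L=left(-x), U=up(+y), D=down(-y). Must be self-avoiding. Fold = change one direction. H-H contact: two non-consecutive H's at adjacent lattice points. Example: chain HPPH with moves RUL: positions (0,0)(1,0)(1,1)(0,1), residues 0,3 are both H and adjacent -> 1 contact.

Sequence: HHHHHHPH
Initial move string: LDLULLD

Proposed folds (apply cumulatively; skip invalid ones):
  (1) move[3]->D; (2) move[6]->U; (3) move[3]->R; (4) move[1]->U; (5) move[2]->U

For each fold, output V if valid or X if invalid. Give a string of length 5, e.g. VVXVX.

Initial: LDLULLD -> [(0, 0), (-1, 0), (-1, -1), (-2, -1), (-2, 0), (-3, 0), (-4, 0), (-4, -1)]
Fold 1: move[3]->D => LDLDLLD VALID
Fold 2: move[6]->U => LDLDLLU VALID
Fold 3: move[3]->R => LDLRLLU INVALID (collision), skipped
Fold 4: move[1]->U => LULDLLU VALID
Fold 5: move[2]->U => LUUDLLU INVALID (collision), skipped

Answer: VVXVX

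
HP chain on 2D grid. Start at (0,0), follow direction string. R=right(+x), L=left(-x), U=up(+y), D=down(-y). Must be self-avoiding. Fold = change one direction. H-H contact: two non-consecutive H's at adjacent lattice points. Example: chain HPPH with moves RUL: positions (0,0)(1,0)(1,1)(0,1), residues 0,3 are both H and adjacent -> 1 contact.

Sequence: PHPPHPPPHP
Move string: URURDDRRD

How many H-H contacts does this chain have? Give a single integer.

Answer: 0

Derivation:
Positions: [(0, 0), (0, 1), (1, 1), (1, 2), (2, 2), (2, 1), (2, 0), (3, 0), (4, 0), (4, -1)]
No H-H contacts found.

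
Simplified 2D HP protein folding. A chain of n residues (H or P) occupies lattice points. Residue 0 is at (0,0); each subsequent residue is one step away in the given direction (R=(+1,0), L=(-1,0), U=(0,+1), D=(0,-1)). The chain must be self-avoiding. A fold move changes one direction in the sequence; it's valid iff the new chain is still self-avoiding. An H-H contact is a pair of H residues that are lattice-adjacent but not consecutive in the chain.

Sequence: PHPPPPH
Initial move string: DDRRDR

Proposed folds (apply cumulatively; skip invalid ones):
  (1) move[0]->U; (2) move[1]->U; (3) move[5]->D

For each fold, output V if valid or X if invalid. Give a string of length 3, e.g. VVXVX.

Initial: DDRRDR -> [(0, 0), (0, -1), (0, -2), (1, -2), (2, -2), (2, -3), (3, -3)]
Fold 1: move[0]->U => UDRRDR INVALID (collision), skipped
Fold 2: move[1]->U => DURRDR INVALID (collision), skipped
Fold 3: move[5]->D => DDRRDD VALID

Answer: XXV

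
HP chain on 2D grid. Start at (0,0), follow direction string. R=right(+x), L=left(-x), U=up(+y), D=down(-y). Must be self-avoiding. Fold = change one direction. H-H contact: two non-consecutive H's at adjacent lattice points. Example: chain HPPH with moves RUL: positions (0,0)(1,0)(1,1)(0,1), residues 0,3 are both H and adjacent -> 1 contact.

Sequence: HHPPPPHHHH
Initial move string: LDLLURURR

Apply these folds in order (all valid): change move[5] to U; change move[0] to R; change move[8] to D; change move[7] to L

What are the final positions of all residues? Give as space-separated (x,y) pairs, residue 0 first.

Answer: (0,0) (1,0) (1,-1) (0,-1) (-1,-1) (-1,0) (-1,1) (-1,2) (-2,2) (-2,1)

Derivation:
Initial moves: LDLLURURR
Fold: move[5]->U => LDLLUUURR (positions: [(0, 0), (-1, 0), (-1, -1), (-2, -1), (-3, -1), (-3, 0), (-3, 1), (-3, 2), (-2, 2), (-1, 2)])
Fold: move[0]->R => RDLLUUURR (positions: [(0, 0), (1, 0), (1, -1), (0, -1), (-1, -1), (-1, 0), (-1, 1), (-1, 2), (0, 2), (1, 2)])
Fold: move[8]->D => RDLLUUURD (positions: [(0, 0), (1, 0), (1, -1), (0, -1), (-1, -1), (-1, 0), (-1, 1), (-1, 2), (0, 2), (0, 1)])
Fold: move[7]->L => RDLLUUULD (positions: [(0, 0), (1, 0), (1, -1), (0, -1), (-1, -1), (-1, 0), (-1, 1), (-1, 2), (-2, 2), (-2, 1)])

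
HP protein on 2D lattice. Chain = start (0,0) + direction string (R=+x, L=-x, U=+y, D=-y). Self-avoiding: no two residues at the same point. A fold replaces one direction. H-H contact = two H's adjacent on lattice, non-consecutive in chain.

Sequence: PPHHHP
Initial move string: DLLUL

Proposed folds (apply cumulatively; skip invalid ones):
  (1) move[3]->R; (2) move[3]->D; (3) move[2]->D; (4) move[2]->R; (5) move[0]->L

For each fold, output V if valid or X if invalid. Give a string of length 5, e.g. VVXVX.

Initial: DLLUL -> [(0, 0), (0, -1), (-1, -1), (-2, -1), (-2, 0), (-3, 0)]
Fold 1: move[3]->R => DLLRL INVALID (collision), skipped
Fold 2: move[3]->D => DLLDL VALID
Fold 3: move[2]->D => DLDDL VALID
Fold 4: move[2]->R => DLRDL INVALID (collision), skipped
Fold 5: move[0]->L => LLDDL VALID

Answer: XVVXV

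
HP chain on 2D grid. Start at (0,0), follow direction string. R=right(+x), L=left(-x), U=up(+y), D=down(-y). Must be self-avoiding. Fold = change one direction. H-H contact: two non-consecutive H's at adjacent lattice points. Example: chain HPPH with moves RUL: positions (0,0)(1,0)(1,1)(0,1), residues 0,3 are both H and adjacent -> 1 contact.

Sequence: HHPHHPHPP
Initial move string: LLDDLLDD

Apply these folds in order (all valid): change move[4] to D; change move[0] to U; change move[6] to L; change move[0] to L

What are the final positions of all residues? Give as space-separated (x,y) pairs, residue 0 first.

Initial moves: LLDDLLDD
Fold: move[4]->D => LLDDDLDD (positions: [(0, 0), (-1, 0), (-2, 0), (-2, -1), (-2, -2), (-2, -3), (-3, -3), (-3, -4), (-3, -5)])
Fold: move[0]->U => ULDDDLDD (positions: [(0, 0), (0, 1), (-1, 1), (-1, 0), (-1, -1), (-1, -2), (-2, -2), (-2, -3), (-2, -4)])
Fold: move[6]->L => ULDDDLLD (positions: [(0, 0), (0, 1), (-1, 1), (-1, 0), (-1, -1), (-1, -2), (-2, -2), (-3, -2), (-3, -3)])
Fold: move[0]->L => LLDDDLLD (positions: [(0, 0), (-1, 0), (-2, 0), (-2, -1), (-2, -2), (-2, -3), (-3, -3), (-4, -3), (-4, -4)])

Answer: (0,0) (-1,0) (-2,0) (-2,-1) (-2,-2) (-2,-3) (-3,-3) (-4,-3) (-4,-4)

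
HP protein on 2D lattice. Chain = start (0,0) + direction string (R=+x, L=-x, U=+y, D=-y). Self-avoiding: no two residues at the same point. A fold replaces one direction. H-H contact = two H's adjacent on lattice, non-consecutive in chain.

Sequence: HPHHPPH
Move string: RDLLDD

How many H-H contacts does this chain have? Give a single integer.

Answer: 1

Derivation:
Positions: [(0, 0), (1, 0), (1, -1), (0, -1), (-1, -1), (-1, -2), (-1, -3)]
H-H contact: residue 0 @(0,0) - residue 3 @(0, -1)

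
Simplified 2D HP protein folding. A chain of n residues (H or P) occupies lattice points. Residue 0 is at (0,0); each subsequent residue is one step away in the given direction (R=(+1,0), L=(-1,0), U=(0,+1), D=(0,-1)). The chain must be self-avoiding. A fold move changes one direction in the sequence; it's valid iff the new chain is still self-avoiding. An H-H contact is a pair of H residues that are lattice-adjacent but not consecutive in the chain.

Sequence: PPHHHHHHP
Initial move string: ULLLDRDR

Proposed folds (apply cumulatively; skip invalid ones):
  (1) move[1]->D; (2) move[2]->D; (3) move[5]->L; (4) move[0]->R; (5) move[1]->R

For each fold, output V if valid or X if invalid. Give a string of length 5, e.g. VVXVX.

Answer: XVVXX

Derivation:
Initial: ULLLDRDR -> [(0, 0), (0, 1), (-1, 1), (-2, 1), (-3, 1), (-3, 0), (-2, 0), (-2, -1), (-1, -1)]
Fold 1: move[1]->D => UDLLDRDR INVALID (collision), skipped
Fold 2: move[2]->D => ULDLDRDR VALID
Fold 3: move[5]->L => ULDLDLDR VALID
Fold 4: move[0]->R => RLDLDLDR INVALID (collision), skipped
Fold 5: move[1]->R => URDLDLDR INVALID (collision), skipped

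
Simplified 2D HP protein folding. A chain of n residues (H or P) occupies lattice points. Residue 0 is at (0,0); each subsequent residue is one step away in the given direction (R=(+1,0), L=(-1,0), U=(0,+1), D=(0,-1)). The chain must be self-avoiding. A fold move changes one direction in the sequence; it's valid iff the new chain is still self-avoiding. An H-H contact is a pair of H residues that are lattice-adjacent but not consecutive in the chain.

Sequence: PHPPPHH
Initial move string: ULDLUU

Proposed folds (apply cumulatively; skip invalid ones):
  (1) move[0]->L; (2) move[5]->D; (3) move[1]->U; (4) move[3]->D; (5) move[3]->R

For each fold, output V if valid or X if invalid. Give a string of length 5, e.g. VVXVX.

Initial: ULDLUU -> [(0, 0), (0, 1), (-1, 1), (-1, 0), (-2, 0), (-2, 1), (-2, 2)]
Fold 1: move[0]->L => LLDLUU VALID
Fold 2: move[5]->D => LLDLUD INVALID (collision), skipped
Fold 3: move[1]->U => LUDLUU INVALID (collision), skipped
Fold 4: move[3]->D => LLDDUU INVALID (collision), skipped
Fold 5: move[3]->R => LLDRUU INVALID (collision), skipped

Answer: VXXXX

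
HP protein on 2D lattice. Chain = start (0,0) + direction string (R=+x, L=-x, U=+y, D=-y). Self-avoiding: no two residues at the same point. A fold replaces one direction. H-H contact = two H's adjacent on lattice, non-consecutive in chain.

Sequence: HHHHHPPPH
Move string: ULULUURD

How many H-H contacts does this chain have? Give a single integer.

Positions: [(0, 0), (0, 1), (-1, 1), (-1, 2), (-2, 2), (-2, 3), (-2, 4), (-1, 4), (-1, 3)]
H-H contact: residue 3 @(-1,2) - residue 8 @(-1, 3)

Answer: 1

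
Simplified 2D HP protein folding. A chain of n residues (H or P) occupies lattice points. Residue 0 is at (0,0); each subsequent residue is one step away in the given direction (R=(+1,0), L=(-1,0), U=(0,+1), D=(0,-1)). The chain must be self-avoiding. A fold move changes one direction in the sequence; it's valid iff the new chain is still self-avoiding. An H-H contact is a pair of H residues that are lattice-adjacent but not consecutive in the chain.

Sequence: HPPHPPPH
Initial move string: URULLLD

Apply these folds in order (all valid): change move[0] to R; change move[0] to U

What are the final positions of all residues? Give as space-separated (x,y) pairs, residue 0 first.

Initial moves: URULLLD
Fold: move[0]->R => RRULLLD (positions: [(0, 0), (1, 0), (2, 0), (2, 1), (1, 1), (0, 1), (-1, 1), (-1, 0)])
Fold: move[0]->U => URULLLD (positions: [(0, 0), (0, 1), (1, 1), (1, 2), (0, 2), (-1, 2), (-2, 2), (-2, 1)])

Answer: (0,0) (0,1) (1,1) (1,2) (0,2) (-1,2) (-2,2) (-2,1)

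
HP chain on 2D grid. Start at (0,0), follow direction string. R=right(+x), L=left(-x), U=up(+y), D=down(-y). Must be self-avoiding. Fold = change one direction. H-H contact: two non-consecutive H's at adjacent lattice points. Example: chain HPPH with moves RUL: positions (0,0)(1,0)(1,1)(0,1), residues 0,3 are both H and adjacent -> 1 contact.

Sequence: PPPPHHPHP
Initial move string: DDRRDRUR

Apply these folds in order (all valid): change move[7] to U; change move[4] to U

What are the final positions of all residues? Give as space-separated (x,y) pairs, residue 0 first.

Answer: (0,0) (0,-1) (0,-2) (1,-2) (2,-2) (2,-1) (3,-1) (3,0) (3,1)

Derivation:
Initial moves: DDRRDRUR
Fold: move[7]->U => DDRRDRUU (positions: [(0, 0), (0, -1), (0, -2), (1, -2), (2, -2), (2, -3), (3, -3), (3, -2), (3, -1)])
Fold: move[4]->U => DDRRURUU (positions: [(0, 0), (0, -1), (0, -2), (1, -2), (2, -2), (2, -1), (3, -1), (3, 0), (3, 1)])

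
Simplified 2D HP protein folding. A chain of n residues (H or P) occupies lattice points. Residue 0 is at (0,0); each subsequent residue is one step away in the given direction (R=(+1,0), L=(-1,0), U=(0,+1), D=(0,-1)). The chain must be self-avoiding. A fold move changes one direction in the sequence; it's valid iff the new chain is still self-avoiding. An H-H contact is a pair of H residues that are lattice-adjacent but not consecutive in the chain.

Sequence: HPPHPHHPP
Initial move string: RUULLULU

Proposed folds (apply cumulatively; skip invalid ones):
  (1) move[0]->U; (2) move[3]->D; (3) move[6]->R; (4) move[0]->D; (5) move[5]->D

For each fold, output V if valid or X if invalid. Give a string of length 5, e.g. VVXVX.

Initial: RUULLULU -> [(0, 0), (1, 0), (1, 1), (1, 2), (0, 2), (-1, 2), (-1, 3), (-2, 3), (-2, 4)]
Fold 1: move[0]->U => UUULLULU VALID
Fold 2: move[3]->D => UUUDLULU INVALID (collision), skipped
Fold 3: move[6]->R => UUULLURU VALID
Fold 4: move[0]->D => DUULLURU INVALID (collision), skipped
Fold 5: move[5]->D => UUULLDRU INVALID (collision), skipped

Answer: VXVXX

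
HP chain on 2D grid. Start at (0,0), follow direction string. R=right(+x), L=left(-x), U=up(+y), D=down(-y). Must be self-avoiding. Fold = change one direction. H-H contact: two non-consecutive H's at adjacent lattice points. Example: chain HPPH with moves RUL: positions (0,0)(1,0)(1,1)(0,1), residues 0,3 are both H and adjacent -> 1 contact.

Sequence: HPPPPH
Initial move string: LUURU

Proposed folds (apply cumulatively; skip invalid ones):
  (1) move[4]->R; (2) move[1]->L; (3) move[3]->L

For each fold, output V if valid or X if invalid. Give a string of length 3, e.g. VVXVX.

Initial: LUURU -> [(0, 0), (-1, 0), (-1, 1), (-1, 2), (0, 2), (0, 3)]
Fold 1: move[4]->R => LUURR VALID
Fold 2: move[1]->L => LLURR VALID
Fold 3: move[3]->L => LLULR INVALID (collision), skipped

Answer: VVX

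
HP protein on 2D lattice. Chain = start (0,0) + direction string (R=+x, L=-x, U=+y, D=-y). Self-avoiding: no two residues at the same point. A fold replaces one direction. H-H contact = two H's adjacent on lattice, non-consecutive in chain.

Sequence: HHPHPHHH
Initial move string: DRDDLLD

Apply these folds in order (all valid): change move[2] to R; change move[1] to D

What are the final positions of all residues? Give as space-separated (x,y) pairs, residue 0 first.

Answer: (0,0) (0,-1) (0,-2) (1,-2) (1,-3) (0,-3) (-1,-3) (-1,-4)

Derivation:
Initial moves: DRDDLLD
Fold: move[2]->R => DRRDLLD (positions: [(0, 0), (0, -1), (1, -1), (2, -1), (2, -2), (1, -2), (0, -2), (0, -3)])
Fold: move[1]->D => DDRDLLD (positions: [(0, 0), (0, -1), (0, -2), (1, -2), (1, -3), (0, -3), (-1, -3), (-1, -4)])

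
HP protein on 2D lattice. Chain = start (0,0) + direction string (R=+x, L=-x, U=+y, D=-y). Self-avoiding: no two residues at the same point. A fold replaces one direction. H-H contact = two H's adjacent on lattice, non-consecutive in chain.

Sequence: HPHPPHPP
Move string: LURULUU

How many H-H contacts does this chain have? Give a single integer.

Positions: [(0, 0), (-1, 0), (-1, 1), (0, 1), (0, 2), (-1, 2), (-1, 3), (-1, 4)]
H-H contact: residue 2 @(-1,1) - residue 5 @(-1, 2)

Answer: 1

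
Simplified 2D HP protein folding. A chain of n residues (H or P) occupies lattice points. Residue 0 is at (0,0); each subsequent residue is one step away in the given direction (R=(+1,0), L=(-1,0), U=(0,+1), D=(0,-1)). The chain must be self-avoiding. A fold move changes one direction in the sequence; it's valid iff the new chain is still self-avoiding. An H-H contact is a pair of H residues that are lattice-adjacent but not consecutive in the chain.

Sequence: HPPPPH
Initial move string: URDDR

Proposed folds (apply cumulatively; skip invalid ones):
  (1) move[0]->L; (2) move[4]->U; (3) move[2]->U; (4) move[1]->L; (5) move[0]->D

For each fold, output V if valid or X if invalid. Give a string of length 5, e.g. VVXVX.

Answer: XXXVV

Derivation:
Initial: URDDR -> [(0, 0), (0, 1), (1, 1), (1, 0), (1, -1), (2, -1)]
Fold 1: move[0]->L => LRDDR INVALID (collision), skipped
Fold 2: move[4]->U => URDDU INVALID (collision), skipped
Fold 3: move[2]->U => URUDR INVALID (collision), skipped
Fold 4: move[1]->L => ULDDR VALID
Fold 5: move[0]->D => DLDDR VALID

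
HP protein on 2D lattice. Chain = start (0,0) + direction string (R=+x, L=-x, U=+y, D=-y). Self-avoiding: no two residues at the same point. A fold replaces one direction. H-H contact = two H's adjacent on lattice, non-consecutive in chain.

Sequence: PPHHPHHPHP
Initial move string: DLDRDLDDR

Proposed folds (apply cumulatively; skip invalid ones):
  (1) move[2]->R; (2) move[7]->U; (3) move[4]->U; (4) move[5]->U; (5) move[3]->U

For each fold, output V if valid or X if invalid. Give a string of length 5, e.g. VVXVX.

Answer: XXXXX

Derivation:
Initial: DLDRDLDDR -> [(0, 0), (0, -1), (-1, -1), (-1, -2), (0, -2), (0, -3), (-1, -3), (-1, -4), (-1, -5), (0, -5)]
Fold 1: move[2]->R => DLRRDLDDR INVALID (collision), skipped
Fold 2: move[7]->U => DLDRDLDUR INVALID (collision), skipped
Fold 3: move[4]->U => DLDRULDDR INVALID (collision), skipped
Fold 4: move[5]->U => DLDRDUDDR INVALID (collision), skipped
Fold 5: move[3]->U => DLDUDLDDR INVALID (collision), skipped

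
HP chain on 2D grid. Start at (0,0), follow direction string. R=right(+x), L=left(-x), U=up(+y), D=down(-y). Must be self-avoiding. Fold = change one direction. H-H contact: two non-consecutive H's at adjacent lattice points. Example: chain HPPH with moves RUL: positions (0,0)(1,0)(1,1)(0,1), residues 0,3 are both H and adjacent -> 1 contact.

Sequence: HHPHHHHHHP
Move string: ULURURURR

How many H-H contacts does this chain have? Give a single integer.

Positions: [(0, 0), (0, 1), (-1, 1), (-1, 2), (0, 2), (0, 3), (1, 3), (1, 4), (2, 4), (3, 4)]
H-H contact: residue 1 @(0,1) - residue 4 @(0, 2)

Answer: 1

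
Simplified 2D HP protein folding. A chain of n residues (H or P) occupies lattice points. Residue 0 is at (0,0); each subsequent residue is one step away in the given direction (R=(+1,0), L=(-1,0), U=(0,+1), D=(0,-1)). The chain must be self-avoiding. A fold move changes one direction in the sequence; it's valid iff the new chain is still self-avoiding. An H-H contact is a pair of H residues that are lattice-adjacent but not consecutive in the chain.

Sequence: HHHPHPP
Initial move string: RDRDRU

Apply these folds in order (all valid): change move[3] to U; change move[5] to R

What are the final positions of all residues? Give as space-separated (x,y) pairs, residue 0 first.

Initial moves: RDRDRU
Fold: move[3]->U => RDRURU (positions: [(0, 0), (1, 0), (1, -1), (2, -1), (2, 0), (3, 0), (3, 1)])
Fold: move[5]->R => RDRURR (positions: [(0, 0), (1, 0), (1, -1), (2, -1), (2, 0), (3, 0), (4, 0)])

Answer: (0,0) (1,0) (1,-1) (2,-1) (2,0) (3,0) (4,0)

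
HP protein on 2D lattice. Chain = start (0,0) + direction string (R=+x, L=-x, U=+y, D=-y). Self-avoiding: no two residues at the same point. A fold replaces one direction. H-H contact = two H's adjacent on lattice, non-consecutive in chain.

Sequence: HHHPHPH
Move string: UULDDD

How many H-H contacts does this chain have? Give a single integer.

Positions: [(0, 0), (0, 1), (0, 2), (-1, 2), (-1, 1), (-1, 0), (-1, -1)]
H-H contact: residue 1 @(0,1) - residue 4 @(-1, 1)

Answer: 1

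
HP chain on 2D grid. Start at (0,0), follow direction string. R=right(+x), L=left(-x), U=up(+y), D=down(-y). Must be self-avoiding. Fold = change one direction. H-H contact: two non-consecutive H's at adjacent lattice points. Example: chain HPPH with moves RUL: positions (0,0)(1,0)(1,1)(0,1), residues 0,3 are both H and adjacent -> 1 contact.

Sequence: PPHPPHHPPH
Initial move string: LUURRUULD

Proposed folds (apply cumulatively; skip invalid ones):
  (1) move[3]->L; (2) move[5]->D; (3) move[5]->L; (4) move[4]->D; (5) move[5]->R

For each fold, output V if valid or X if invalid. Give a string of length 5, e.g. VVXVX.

Initial: LUURRUULD -> [(0, 0), (-1, 0), (-1, 1), (-1, 2), (0, 2), (1, 2), (1, 3), (1, 4), (0, 4), (0, 3)]
Fold 1: move[3]->L => LUULRUULD INVALID (collision), skipped
Fold 2: move[5]->D => LUURRDULD INVALID (collision), skipped
Fold 3: move[5]->L => LUURRLULD INVALID (collision), skipped
Fold 4: move[4]->D => LUURDUULD INVALID (collision), skipped
Fold 5: move[5]->R => LUURRRULD INVALID (collision), skipped

Answer: XXXXX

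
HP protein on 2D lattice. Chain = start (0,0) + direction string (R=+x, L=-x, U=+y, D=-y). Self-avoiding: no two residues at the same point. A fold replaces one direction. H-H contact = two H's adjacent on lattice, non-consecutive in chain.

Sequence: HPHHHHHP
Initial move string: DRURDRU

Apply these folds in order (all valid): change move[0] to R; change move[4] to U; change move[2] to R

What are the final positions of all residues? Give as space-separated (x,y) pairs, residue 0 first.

Initial moves: DRURDRU
Fold: move[0]->R => RRURDRU (positions: [(0, 0), (1, 0), (2, 0), (2, 1), (3, 1), (3, 0), (4, 0), (4, 1)])
Fold: move[4]->U => RRURURU (positions: [(0, 0), (1, 0), (2, 0), (2, 1), (3, 1), (3, 2), (4, 2), (4, 3)])
Fold: move[2]->R => RRRRURU (positions: [(0, 0), (1, 0), (2, 0), (3, 0), (4, 0), (4, 1), (5, 1), (5, 2)])

Answer: (0,0) (1,0) (2,0) (3,0) (4,0) (4,1) (5,1) (5,2)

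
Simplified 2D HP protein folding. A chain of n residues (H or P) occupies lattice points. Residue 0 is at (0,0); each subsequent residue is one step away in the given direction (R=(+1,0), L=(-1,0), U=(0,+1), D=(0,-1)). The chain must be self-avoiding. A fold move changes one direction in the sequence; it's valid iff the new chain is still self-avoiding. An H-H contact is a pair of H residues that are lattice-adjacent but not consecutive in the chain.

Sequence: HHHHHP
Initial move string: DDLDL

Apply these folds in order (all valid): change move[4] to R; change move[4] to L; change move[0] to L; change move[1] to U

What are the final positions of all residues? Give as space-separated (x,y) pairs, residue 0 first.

Initial moves: DDLDL
Fold: move[4]->R => DDLDR (positions: [(0, 0), (0, -1), (0, -2), (-1, -2), (-1, -3), (0, -3)])
Fold: move[4]->L => DDLDL (positions: [(0, 0), (0, -1), (0, -2), (-1, -2), (-1, -3), (-2, -3)])
Fold: move[0]->L => LDLDL (positions: [(0, 0), (-1, 0), (-1, -1), (-2, -1), (-2, -2), (-3, -2)])
Fold: move[1]->U => LULDL (positions: [(0, 0), (-1, 0), (-1, 1), (-2, 1), (-2, 0), (-3, 0)])

Answer: (0,0) (-1,0) (-1,1) (-2,1) (-2,0) (-3,0)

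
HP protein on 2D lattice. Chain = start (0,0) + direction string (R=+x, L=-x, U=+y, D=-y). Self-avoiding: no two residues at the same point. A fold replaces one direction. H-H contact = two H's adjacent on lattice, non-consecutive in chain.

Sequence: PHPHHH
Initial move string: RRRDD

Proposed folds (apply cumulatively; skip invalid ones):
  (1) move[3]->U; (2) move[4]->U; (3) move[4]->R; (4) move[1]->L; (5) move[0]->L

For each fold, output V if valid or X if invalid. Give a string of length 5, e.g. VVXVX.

Answer: XXVXX

Derivation:
Initial: RRRDD -> [(0, 0), (1, 0), (2, 0), (3, 0), (3, -1), (3, -2)]
Fold 1: move[3]->U => RRRUD INVALID (collision), skipped
Fold 2: move[4]->U => RRRDU INVALID (collision), skipped
Fold 3: move[4]->R => RRRDR VALID
Fold 4: move[1]->L => RLRDR INVALID (collision), skipped
Fold 5: move[0]->L => LRRDR INVALID (collision), skipped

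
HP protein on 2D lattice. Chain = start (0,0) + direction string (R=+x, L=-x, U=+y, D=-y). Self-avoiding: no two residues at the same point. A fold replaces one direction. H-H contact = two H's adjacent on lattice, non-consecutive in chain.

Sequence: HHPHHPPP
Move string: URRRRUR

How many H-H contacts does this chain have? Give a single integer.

Answer: 0

Derivation:
Positions: [(0, 0), (0, 1), (1, 1), (2, 1), (3, 1), (4, 1), (4, 2), (5, 2)]
No H-H contacts found.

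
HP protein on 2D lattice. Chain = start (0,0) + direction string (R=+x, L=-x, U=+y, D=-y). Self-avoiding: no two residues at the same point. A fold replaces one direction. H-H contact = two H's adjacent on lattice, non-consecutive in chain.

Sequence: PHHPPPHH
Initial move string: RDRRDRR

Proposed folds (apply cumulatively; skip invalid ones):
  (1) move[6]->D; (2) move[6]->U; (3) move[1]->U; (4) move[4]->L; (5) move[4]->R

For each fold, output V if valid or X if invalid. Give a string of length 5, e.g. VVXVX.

Initial: RDRRDRR -> [(0, 0), (1, 0), (1, -1), (2, -1), (3, -1), (3, -2), (4, -2), (5, -2)]
Fold 1: move[6]->D => RDRRDRD VALID
Fold 2: move[6]->U => RDRRDRU VALID
Fold 3: move[1]->U => RURRDRU VALID
Fold 4: move[4]->L => RURRLRU INVALID (collision), skipped
Fold 5: move[4]->R => RURRRRU VALID

Answer: VVVXV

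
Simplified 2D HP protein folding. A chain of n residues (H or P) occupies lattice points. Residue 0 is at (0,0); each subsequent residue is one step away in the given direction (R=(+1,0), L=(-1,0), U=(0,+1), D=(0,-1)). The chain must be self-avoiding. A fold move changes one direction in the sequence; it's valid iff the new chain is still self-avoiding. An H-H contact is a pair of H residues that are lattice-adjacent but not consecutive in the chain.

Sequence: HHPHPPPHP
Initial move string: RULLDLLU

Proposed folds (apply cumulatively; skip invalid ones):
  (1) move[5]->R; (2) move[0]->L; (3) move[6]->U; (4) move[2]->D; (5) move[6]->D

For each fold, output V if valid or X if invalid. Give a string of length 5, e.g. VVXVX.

Answer: XVVXX

Derivation:
Initial: RULLDLLU -> [(0, 0), (1, 0), (1, 1), (0, 1), (-1, 1), (-1, 0), (-2, 0), (-3, 0), (-3, 1)]
Fold 1: move[5]->R => RULLDRLU INVALID (collision), skipped
Fold 2: move[0]->L => LULLDLLU VALID
Fold 3: move[6]->U => LULLDLUU VALID
Fold 4: move[2]->D => LUDLDLUU INVALID (collision), skipped
Fold 5: move[6]->D => LULLDLDU INVALID (collision), skipped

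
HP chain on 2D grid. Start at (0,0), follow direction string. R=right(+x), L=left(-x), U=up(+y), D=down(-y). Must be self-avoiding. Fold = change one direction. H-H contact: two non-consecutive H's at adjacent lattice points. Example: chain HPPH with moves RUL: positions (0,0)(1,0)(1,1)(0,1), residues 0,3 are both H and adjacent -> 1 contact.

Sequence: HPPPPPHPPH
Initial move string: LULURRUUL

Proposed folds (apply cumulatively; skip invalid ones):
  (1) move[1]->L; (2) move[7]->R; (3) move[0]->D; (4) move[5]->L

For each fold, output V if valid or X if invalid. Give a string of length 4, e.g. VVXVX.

Answer: VXXX

Derivation:
Initial: LULURRUUL -> [(0, 0), (-1, 0), (-1, 1), (-2, 1), (-2, 2), (-1, 2), (0, 2), (0, 3), (0, 4), (-1, 4)]
Fold 1: move[1]->L => LLLURRUUL VALID
Fold 2: move[7]->R => LLLURRURL INVALID (collision), skipped
Fold 3: move[0]->D => DLLURRUUL INVALID (collision), skipped
Fold 4: move[5]->L => LLLURLUUL INVALID (collision), skipped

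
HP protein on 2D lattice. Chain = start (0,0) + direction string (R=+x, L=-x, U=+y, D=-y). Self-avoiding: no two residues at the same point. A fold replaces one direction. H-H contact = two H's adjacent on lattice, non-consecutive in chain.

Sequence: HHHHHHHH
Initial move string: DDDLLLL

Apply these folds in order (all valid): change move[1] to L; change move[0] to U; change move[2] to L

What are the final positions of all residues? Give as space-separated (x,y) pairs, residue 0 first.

Initial moves: DDDLLLL
Fold: move[1]->L => DLDLLLL (positions: [(0, 0), (0, -1), (-1, -1), (-1, -2), (-2, -2), (-3, -2), (-4, -2), (-5, -2)])
Fold: move[0]->U => ULDLLLL (positions: [(0, 0), (0, 1), (-1, 1), (-1, 0), (-2, 0), (-3, 0), (-4, 0), (-5, 0)])
Fold: move[2]->L => ULLLLLL (positions: [(0, 0), (0, 1), (-1, 1), (-2, 1), (-3, 1), (-4, 1), (-5, 1), (-6, 1)])

Answer: (0,0) (0,1) (-1,1) (-2,1) (-3,1) (-4,1) (-5,1) (-6,1)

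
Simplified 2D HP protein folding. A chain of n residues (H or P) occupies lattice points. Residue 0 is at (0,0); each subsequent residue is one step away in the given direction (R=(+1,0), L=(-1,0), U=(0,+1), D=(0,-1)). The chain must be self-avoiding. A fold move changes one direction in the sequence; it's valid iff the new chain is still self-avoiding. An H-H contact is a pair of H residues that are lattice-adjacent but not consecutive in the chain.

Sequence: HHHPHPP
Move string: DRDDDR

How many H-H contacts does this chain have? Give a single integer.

Answer: 0

Derivation:
Positions: [(0, 0), (0, -1), (1, -1), (1, -2), (1, -3), (1, -4), (2, -4)]
No H-H contacts found.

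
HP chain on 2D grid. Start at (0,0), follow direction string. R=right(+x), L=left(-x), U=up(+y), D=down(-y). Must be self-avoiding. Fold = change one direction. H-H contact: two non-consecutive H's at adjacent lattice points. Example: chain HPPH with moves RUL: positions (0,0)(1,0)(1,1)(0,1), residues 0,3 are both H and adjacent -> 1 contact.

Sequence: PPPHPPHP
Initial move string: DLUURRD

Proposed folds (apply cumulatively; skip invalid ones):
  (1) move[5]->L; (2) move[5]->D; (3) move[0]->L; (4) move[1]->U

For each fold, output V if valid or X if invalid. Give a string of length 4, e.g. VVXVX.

Answer: XXVV

Derivation:
Initial: DLUURRD -> [(0, 0), (0, -1), (-1, -1), (-1, 0), (-1, 1), (0, 1), (1, 1), (1, 0)]
Fold 1: move[5]->L => DLUURLD INVALID (collision), skipped
Fold 2: move[5]->D => DLUURDD INVALID (collision), skipped
Fold 3: move[0]->L => LLUURRD VALID
Fold 4: move[1]->U => LUUURRD VALID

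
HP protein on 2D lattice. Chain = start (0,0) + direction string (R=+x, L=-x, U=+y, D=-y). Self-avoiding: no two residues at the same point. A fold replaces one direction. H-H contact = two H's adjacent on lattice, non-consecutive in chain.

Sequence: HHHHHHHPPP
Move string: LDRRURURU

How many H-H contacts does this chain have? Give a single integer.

Answer: 2

Derivation:
Positions: [(0, 0), (-1, 0), (-1, -1), (0, -1), (1, -1), (1, 0), (2, 0), (2, 1), (3, 1), (3, 2)]
H-H contact: residue 0 @(0,0) - residue 5 @(1, 0)
H-H contact: residue 0 @(0,0) - residue 3 @(0, -1)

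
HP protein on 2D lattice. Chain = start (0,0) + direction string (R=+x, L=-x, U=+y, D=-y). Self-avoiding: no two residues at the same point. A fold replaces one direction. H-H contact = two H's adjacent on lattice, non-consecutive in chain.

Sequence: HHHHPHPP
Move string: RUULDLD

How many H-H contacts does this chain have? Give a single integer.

Answer: 2

Derivation:
Positions: [(0, 0), (1, 0), (1, 1), (1, 2), (0, 2), (0, 1), (-1, 1), (-1, 0)]
H-H contact: residue 0 @(0,0) - residue 5 @(0, 1)
H-H contact: residue 2 @(1,1) - residue 5 @(0, 1)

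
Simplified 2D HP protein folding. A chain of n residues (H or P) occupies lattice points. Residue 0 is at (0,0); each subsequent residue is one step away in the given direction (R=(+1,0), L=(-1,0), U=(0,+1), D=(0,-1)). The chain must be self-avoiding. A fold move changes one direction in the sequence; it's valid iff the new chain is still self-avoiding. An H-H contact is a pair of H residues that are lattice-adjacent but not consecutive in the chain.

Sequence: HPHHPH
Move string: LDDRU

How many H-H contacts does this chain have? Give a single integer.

Answer: 2

Derivation:
Positions: [(0, 0), (-1, 0), (-1, -1), (-1, -2), (0, -2), (0, -1)]
H-H contact: residue 0 @(0,0) - residue 5 @(0, -1)
H-H contact: residue 2 @(-1,-1) - residue 5 @(0, -1)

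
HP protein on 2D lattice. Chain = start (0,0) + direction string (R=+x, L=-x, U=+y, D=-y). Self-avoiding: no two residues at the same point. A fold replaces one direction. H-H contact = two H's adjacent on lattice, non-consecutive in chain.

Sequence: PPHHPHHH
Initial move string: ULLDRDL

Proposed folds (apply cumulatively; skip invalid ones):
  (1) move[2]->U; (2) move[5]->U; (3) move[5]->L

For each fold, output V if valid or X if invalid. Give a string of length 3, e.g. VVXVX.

Initial: ULLDRDL -> [(0, 0), (0, 1), (-1, 1), (-2, 1), (-2, 0), (-1, 0), (-1, -1), (-2, -1)]
Fold 1: move[2]->U => ULUDRDL INVALID (collision), skipped
Fold 2: move[5]->U => ULLDRUL INVALID (collision), skipped
Fold 3: move[5]->L => ULLDRLL INVALID (collision), skipped

Answer: XXX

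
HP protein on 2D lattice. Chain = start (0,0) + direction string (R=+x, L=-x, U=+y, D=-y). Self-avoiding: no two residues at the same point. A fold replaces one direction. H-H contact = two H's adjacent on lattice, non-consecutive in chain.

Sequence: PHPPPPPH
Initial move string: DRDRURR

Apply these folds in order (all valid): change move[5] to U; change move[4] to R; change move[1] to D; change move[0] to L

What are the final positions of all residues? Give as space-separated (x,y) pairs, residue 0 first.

Initial moves: DRDRURR
Fold: move[5]->U => DRDRUUR (positions: [(0, 0), (0, -1), (1, -1), (1, -2), (2, -2), (2, -1), (2, 0), (3, 0)])
Fold: move[4]->R => DRDRRUR (positions: [(0, 0), (0, -1), (1, -1), (1, -2), (2, -2), (3, -2), (3, -1), (4, -1)])
Fold: move[1]->D => DDDRRUR (positions: [(0, 0), (0, -1), (0, -2), (0, -3), (1, -3), (2, -3), (2, -2), (3, -2)])
Fold: move[0]->L => LDDRRUR (positions: [(0, 0), (-1, 0), (-1, -1), (-1, -2), (0, -2), (1, -2), (1, -1), (2, -1)])

Answer: (0,0) (-1,0) (-1,-1) (-1,-2) (0,-2) (1,-2) (1,-1) (2,-1)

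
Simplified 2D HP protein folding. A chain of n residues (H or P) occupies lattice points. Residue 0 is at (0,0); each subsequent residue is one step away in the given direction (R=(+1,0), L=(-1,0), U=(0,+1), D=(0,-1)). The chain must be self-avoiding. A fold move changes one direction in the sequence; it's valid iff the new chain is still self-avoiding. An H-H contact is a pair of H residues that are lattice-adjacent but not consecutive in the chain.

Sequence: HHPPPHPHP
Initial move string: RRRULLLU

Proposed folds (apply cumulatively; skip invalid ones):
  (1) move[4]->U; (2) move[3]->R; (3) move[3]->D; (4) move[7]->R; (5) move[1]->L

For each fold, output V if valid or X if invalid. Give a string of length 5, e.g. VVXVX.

Initial: RRRULLLU -> [(0, 0), (1, 0), (2, 0), (3, 0), (3, 1), (2, 1), (1, 1), (0, 1), (0, 2)]
Fold 1: move[4]->U => RRRUULLU VALID
Fold 2: move[3]->R => RRRRULLU VALID
Fold 3: move[3]->D => RRRDULLU INVALID (collision), skipped
Fold 4: move[7]->R => RRRRULLR INVALID (collision), skipped
Fold 5: move[1]->L => RLRRULLU INVALID (collision), skipped

Answer: VVXXX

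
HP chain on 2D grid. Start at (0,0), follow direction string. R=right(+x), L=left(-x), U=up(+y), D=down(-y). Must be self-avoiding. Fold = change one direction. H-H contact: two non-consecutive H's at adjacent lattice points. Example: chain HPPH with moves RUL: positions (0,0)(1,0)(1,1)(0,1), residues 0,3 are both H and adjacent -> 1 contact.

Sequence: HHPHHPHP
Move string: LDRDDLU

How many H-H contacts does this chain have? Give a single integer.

Positions: [(0, 0), (-1, 0), (-1, -1), (0, -1), (0, -2), (0, -3), (-1, -3), (-1, -2)]
H-H contact: residue 0 @(0,0) - residue 3 @(0, -1)

Answer: 1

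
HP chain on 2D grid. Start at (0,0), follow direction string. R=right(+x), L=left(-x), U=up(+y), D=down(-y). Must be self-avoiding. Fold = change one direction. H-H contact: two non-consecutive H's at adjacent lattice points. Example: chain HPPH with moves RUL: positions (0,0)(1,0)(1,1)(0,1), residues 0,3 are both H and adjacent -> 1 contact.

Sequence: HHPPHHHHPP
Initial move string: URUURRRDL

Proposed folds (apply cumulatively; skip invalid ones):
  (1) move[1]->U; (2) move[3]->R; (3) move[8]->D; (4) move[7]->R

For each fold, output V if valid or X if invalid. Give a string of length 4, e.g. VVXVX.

Initial: URUURRRDL -> [(0, 0), (0, 1), (1, 1), (1, 2), (1, 3), (2, 3), (3, 3), (4, 3), (4, 2), (3, 2)]
Fold 1: move[1]->U => UUUURRRDL VALID
Fold 2: move[3]->R => UUURRRRDL VALID
Fold 3: move[8]->D => UUURRRRDD VALID
Fold 4: move[7]->R => UUURRRRRD VALID

Answer: VVVV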